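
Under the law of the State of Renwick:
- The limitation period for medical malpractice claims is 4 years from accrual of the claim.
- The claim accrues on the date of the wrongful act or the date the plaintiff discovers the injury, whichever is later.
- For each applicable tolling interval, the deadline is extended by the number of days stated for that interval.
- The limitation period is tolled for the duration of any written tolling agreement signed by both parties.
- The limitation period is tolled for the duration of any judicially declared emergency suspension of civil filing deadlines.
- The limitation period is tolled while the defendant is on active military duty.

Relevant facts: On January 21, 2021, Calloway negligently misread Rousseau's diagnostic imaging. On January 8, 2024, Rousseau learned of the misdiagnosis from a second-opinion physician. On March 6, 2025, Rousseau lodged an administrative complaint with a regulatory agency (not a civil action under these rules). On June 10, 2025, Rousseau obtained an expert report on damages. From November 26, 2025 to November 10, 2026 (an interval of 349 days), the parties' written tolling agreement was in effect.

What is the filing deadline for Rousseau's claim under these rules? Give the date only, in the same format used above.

December 22, 2028

Taking the later of the act (January 21, 2021) and discovery (January 8, 2024), the claim accrued on January 8, 2024.
Adding the 4 years base period to January 8, 2024 gives a deadline of January 8, 2028, before any tolling.
The period was tolled for 349 days by the written tolling agreement (November 26, 2025 to November 10, 2026), pushing the deadline to December 22, 2028.
Nothing else in the chronology tolls or restarts the period.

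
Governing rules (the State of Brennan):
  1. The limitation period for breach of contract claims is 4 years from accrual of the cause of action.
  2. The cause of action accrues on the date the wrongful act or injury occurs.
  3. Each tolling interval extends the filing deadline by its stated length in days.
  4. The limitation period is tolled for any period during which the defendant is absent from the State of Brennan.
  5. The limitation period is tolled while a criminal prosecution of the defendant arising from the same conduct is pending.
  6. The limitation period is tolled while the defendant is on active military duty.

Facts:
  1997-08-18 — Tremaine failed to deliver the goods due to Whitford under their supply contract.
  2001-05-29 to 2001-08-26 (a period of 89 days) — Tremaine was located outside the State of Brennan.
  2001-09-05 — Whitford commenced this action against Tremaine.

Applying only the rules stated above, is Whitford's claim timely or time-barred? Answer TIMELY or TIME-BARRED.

The cause of action accrued on 1997-08-18, the date of the act.
Adding the 4 years base period to 1997-08-18 gives a deadline of 2001-08-18, before any tolling.
Because the defendant's absence from the jurisdiction ran from 2001-05-29 to 2001-08-26, the deadline is extended by 89 days to 2001-11-15.
The 2001-09-05 filing precedes the 2001-11-15 deadline; the claim is timely.

TIMELY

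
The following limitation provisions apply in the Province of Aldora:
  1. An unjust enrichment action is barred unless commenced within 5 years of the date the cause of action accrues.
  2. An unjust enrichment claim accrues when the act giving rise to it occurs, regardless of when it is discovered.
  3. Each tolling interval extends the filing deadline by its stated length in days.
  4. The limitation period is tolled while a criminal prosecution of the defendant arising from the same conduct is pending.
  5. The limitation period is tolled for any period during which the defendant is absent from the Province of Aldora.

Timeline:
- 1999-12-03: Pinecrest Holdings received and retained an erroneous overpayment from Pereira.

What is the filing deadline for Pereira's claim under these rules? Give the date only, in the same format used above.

2004-12-03

The claim accrued on 1999-12-03, when the wrongful act occurred.
The untolled deadline — 5 years after 1999-12-03 — is 2004-12-03.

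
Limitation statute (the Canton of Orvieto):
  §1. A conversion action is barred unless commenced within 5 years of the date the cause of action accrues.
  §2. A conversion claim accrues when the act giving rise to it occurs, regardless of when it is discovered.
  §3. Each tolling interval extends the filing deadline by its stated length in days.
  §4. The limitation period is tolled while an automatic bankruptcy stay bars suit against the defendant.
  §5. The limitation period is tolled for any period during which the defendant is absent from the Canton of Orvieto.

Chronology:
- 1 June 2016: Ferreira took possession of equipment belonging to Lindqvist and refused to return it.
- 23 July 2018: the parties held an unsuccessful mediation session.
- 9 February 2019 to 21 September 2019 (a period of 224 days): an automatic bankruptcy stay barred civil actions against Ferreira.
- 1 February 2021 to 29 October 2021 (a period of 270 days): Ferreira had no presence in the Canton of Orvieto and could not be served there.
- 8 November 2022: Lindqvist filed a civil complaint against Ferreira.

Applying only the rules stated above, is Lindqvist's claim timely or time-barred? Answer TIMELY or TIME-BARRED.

The claim accrued on 1 June 2016, when the wrongful act occurred.
The untolled deadline — 5 years after 1 June 2016 — is 1 June 2021.
The period was tolled for 224 days by the automatic bankruptcy stay (9 February 2019 to 21 September 2019), pushing the deadline to 11 January 2022.
The defendant's absence from the jurisdiction from 1 February 2021 to 29 October 2021 tolled the period for 270 days, extending the deadline to 8 October 2022.
None of the other events listed affects the running of the period under the stated rules.
The 8 November 2022 filing falls after the 8 October 2022 deadline; the claim is time-barred.

TIME-BARRED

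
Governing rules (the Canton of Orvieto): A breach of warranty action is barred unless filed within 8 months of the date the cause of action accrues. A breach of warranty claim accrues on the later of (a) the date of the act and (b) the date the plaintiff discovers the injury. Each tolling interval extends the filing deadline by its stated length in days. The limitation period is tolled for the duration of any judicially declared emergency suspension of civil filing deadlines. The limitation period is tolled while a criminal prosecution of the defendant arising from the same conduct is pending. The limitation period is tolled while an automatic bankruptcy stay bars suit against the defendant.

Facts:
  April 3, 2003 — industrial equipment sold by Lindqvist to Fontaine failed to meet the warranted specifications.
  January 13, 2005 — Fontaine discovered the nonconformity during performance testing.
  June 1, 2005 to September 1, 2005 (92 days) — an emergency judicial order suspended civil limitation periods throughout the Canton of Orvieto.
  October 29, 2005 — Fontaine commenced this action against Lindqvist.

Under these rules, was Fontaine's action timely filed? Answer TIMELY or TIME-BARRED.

The claim accrued on January 13, 2005 — the later of the April 3, 2003 act and the January 13, 2005 discovery.
8 months from January 13, 2005 is September 13, 2005.
Because the emergency suspension of filing deadlines ran from June 1, 2005 to September 1, 2005, the deadline is extended by 92 days to December 14, 2005.
The October 29, 2005 filing precedes the December 14, 2005 deadline; the claim is timely.

TIMELY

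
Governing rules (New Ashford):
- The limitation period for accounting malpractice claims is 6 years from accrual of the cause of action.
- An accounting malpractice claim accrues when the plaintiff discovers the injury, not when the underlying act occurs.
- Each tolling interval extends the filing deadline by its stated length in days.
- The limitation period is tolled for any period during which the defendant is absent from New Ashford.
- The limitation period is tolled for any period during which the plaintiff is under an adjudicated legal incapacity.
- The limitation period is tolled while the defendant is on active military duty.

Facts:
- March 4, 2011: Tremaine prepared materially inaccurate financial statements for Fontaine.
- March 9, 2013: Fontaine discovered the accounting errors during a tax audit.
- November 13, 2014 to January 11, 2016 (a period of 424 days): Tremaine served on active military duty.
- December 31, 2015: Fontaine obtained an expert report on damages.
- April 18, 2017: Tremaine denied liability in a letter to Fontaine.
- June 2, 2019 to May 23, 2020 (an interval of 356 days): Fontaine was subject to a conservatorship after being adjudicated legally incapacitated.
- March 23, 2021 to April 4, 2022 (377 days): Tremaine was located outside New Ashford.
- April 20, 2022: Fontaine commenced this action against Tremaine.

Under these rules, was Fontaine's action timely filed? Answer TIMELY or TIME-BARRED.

TIMELY

Accrual is tied to discovery, so the period began on March 9, 2013 rather than on March 4, 2011 when the act occurred.
6 years from March 9, 2013 is March 9, 2019.
The period was tolled for 424 days by the defendant's active military service (November 13, 2014 to January 11, 2016), pushing the deadline to May 6, 2020.
The period was tolled for 356 days by the plaintiff's legal incapacity (June 2, 2019 to May 23, 2020), pushing the deadline to April 27, 2021.
Because the defendant's absence from the jurisdiction ran from March 23, 2021 to April 4, 2022, the deadline is extended by 377 days to May 9, 2022.
The other events in the timeline have no effect on the limitation period under the stated rules.
The April 20, 2022 filing precedes the May 9, 2022 deadline; the claim is timely.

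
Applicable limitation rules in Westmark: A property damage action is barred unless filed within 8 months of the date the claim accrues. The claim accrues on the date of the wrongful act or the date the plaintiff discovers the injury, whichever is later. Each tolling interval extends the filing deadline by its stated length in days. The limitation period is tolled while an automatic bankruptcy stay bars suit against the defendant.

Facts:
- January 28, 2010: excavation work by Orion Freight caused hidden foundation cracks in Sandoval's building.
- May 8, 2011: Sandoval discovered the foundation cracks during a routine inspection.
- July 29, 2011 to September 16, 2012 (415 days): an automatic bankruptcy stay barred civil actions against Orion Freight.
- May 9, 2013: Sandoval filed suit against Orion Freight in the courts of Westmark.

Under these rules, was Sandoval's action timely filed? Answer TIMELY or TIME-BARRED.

TIME-BARRED

Because discovery on May 8, 2011 post-dates the January 28, 2010 act, accrual under the later-of rule falls on May 8, 2011.
The untolled deadline — 8 months after May 8, 2011 — is January 8, 2012.
Because the automatic bankruptcy stay ran from July 29, 2011 to September 16, 2012, the deadline is extended by 415 days to February 26, 2013.
Sandoval filed on May 9, 2013, after the February 26, 2013 deadline, so the action is time-barred.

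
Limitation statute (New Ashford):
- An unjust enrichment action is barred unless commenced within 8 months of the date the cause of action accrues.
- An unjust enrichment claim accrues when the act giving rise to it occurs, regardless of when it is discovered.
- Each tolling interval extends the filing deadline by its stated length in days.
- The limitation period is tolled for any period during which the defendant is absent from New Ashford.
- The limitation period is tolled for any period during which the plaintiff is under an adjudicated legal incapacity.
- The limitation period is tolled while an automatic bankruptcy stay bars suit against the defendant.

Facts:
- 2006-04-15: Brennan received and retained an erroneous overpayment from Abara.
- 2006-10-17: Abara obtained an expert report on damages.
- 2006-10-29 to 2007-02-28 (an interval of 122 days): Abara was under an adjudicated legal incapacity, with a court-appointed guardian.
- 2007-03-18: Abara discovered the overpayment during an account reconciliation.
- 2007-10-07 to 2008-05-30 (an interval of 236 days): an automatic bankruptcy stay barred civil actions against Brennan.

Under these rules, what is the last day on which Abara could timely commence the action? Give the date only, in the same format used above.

The claim accrued on 2006-04-15, when the wrongful act occurred; under the stated occurrence rule the 2007-03-18 discovery does not delay accrual.
The untolled deadline — 8 months after 2006-04-15 — is 2006-12-15.
Because the plaintiff's legal incapacity ran from 2006-10-29 to 2007-02-28, the deadline is extended by 122 days to 2007-04-16.
By the time the automatic bankruptcy stay began on 2007-10-07, the limitation period had already expired on 2007-04-16; that interval cannot revive it.
The other events in the timeline have no effect on the limitation period under the stated rules.

2007-04-16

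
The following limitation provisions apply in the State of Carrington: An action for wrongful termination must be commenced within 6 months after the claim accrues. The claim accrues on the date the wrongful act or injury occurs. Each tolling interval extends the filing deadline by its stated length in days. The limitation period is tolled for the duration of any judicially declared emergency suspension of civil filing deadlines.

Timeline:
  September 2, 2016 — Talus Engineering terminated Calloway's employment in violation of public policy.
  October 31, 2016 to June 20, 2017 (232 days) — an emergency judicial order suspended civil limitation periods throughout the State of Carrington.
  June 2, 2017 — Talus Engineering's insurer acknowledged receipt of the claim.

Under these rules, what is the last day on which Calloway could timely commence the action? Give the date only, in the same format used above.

The claim accrued on September 2, 2016, when the wrongful act occurred.
Adding the 6 months base period to September 2, 2016 gives a deadline of March 2, 2017, before any tolling.
The period was tolled for 232 days by the emergency suspension of filing deadlines (October 31, 2016 to June 20, 2017), pushing the deadline to October 20, 2017.
None of the other events listed affects the running of the period under the stated rules.

October 20, 2017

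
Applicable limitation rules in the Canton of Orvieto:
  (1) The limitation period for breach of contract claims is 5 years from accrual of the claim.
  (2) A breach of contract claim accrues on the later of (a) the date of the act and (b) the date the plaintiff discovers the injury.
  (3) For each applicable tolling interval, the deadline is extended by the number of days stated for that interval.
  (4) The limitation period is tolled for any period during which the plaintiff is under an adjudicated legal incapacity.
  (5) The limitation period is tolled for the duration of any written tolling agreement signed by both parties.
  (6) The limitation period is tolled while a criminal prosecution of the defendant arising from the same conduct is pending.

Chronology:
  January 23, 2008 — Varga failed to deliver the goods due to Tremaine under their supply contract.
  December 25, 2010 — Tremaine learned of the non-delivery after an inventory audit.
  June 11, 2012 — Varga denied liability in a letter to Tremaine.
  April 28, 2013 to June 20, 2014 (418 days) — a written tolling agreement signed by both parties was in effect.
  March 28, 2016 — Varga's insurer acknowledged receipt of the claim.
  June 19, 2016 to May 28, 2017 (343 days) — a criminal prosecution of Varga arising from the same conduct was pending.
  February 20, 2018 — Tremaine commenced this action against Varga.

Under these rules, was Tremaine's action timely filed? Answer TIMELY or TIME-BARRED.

TIME-BARRED

Taking the later of the act (January 23, 2008) and discovery (December 25, 2010), the claim accrued on December 25, 2010.
Adding the 5 years base period to December 25, 2010 gives a deadline of December 25, 2015, before any tolling.
The written tolling agreement from April 28, 2013 to June 20, 2014 tolled the period for 418 days, extending the deadline to February 15, 2017.
Because the pending criminal prosecution ran from June 19, 2016 to May 28, 2017, the deadline is extended by 343 days to January 24, 2018.
Nothing else in the chronology tolls or restarts the period.
The February 20, 2018 filing falls after the January 24, 2018 deadline; the claim is time-barred.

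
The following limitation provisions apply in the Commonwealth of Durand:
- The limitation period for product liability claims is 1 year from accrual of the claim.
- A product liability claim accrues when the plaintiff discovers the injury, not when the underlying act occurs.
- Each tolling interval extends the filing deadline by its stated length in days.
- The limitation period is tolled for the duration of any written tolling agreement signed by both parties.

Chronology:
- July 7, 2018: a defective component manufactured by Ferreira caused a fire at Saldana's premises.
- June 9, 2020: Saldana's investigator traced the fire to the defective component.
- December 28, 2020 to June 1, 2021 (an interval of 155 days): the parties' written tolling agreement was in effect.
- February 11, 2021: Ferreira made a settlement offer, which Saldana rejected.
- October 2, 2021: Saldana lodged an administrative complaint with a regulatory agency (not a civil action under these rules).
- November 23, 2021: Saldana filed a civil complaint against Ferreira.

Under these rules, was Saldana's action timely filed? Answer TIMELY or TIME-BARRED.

TIME-BARRED

Under the discovery rule, the claim accrued on June 9, 2020, when Saldana discovered the injury — not on the July 7, 2018 date of the underlying act.
The untolled deadline — 1 year after June 9, 2020 — is June 9, 2021.
The period was tolled for 155 days by the written tolling agreement (December 28, 2020 to June 1, 2021), pushing the deadline to November 11, 2021.
Nothing else in the chronology tolls or restarts the period.
Saldana filed on November 23, 2021, after the November 11, 2021 deadline, so the action is time-barred.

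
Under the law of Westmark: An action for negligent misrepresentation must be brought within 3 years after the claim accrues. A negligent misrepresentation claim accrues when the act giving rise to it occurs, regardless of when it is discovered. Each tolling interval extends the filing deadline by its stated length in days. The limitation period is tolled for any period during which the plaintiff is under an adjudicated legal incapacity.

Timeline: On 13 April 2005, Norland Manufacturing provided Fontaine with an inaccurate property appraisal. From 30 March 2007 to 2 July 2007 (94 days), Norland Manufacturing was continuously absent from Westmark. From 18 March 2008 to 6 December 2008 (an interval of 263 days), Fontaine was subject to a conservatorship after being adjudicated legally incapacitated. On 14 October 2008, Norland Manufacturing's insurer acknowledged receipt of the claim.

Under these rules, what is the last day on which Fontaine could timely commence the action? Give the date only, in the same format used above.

The limitation period began to run on 13 April 2005.
3 years from 13 April 2005 is 13 April 2008.
The plaintiff's legal incapacity from 18 March 2008 to 6 December 2008 tolled the period for 263 days, extending the deadline to 1 January 2009.
No stated provision tolls the period for the defendant's absence, so the interval from 30 March 2007 to 2 July 2007 has no effect on the deadline.
The other events in the timeline have no effect on the limitation period under the stated rules.

1 January 2009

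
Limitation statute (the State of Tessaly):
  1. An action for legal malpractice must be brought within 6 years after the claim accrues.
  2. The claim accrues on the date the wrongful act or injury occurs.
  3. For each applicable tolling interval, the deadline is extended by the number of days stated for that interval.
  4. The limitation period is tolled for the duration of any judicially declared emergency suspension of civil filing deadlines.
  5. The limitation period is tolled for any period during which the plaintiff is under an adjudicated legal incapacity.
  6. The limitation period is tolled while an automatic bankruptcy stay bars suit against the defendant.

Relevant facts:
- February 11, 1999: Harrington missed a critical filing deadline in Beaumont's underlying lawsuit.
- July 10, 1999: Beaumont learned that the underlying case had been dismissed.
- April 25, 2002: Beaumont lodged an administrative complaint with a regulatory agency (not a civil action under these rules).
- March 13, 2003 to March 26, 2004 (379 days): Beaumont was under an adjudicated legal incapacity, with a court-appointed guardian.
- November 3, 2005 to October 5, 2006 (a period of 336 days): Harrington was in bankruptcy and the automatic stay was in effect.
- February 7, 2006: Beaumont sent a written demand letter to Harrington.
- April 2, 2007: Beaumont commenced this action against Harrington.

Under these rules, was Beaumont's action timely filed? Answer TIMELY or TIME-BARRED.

The claim accrued on February 11, 1999, when the wrongful act occurred; under the stated occurrence rule the July 10, 1999 discovery does not delay accrual.
6 years from February 11, 1999 is February 11, 2005.
The plaintiff's legal incapacity from March 13, 2003 to March 26, 2004 tolled the period for 379 days, extending the deadline to February 25, 2006.
Because the automatic bankruptcy stay ran from November 3, 2005 to October 5, 2006, the deadline is extended by 336 days to January 27, 2007.
Nothing else in the chronology tolls or restarts the period.
The April 2, 2007 filing falls after the January 27, 2007 deadline; the claim is time-barred.

TIME-BARRED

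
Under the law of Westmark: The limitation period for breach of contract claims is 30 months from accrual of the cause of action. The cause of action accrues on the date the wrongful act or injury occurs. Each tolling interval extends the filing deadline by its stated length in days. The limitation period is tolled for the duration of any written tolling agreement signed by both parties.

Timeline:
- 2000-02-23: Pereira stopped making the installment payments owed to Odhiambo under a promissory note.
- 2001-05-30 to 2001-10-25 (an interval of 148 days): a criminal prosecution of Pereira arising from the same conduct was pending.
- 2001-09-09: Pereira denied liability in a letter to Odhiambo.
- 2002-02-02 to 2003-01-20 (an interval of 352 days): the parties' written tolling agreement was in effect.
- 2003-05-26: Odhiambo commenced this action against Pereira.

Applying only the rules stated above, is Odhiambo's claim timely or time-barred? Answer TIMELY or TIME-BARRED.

The claim accrued on 2000-02-23, when the wrongful act occurred.
The untolled deadline — 30 months after 2000-02-23 — is 2002-08-23.
The period was tolled for 352 days by the written tolling agreement (2002-02-02 to 2003-01-20), pushing the deadline to 2003-08-10.
Although a criminal prosecution ran from 2001-05-30 to 2001-10-25, the stated rules do not make that a tolling event, so it is disregarded.
None of the other events listed affects the running of the period under the stated rules.
Filing on 2003-05-26 beat the 2003-08-10 deadline — the action is timely.

TIMELY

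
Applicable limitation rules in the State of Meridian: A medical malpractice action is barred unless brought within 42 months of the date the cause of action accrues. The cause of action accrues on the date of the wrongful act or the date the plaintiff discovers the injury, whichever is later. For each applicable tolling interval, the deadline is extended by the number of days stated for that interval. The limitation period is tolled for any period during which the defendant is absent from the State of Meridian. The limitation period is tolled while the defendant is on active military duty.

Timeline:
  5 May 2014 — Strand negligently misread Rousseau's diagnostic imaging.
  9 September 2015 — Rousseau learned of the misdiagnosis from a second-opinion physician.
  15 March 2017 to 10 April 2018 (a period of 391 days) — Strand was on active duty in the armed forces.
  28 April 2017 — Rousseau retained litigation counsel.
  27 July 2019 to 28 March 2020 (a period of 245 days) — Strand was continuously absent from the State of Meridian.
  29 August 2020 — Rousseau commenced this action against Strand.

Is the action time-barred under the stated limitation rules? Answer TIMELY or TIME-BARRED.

Because discovery on 9 September 2015 post-dates the 5 May 2014 act, accrual under the later-of rule falls on 9 September 2015.
42 months from 9 September 2015 is 9 March 2019.
Because the defendant's active military service ran from 15 March 2017 to 10 April 2018, the deadline is extended by 391 days to 3 April 2020.
Because the defendant's absence from the jurisdiction ran from 27 July 2019 to 28 March 2020, the deadline is extended by 245 days to 4 December 2020.
None of the other events listed affects the running of the period under the stated rules.
The 29 August 2020 filing precedes the 4 December 2020 deadline; the claim is timely.

TIMELY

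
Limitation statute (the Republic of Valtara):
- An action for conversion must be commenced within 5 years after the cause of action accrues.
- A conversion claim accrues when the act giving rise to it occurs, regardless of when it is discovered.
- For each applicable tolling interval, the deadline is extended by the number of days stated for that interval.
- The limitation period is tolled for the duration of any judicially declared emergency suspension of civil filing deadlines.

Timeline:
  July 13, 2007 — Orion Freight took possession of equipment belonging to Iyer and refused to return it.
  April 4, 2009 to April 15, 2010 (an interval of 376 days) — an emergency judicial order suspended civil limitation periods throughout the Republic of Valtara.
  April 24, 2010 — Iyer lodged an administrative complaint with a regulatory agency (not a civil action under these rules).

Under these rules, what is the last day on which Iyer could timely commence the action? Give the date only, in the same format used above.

July 24, 2013

The claim accrued on July 13, 2007, when the wrongful act occurred.
The untolled deadline — 5 years after July 13, 2007 — is July 13, 2012.
The period was tolled for 376 days by the emergency suspension of filing deadlines (April 4, 2009 to April 15, 2010), pushing the deadline to July 24, 2013.
Nothing else in the chronology tolls or restarts the period.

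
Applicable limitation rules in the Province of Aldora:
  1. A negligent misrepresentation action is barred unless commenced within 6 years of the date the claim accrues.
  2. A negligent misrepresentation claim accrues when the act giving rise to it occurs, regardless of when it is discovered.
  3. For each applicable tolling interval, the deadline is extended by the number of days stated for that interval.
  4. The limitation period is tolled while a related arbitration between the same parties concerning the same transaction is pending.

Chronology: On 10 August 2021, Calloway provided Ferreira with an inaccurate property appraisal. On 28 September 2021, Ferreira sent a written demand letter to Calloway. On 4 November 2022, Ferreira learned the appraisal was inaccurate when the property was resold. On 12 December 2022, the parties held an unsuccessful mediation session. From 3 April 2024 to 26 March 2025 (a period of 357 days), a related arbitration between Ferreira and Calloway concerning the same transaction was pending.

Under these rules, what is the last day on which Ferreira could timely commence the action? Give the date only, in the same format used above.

1 August 2028

The claim accrued on 10 August 2021, when the wrongful act occurred; under the stated occurrence rule the 4 November 2022 discovery does not delay accrual.
6 years from 10 August 2021 is 10 August 2027.
Because the pending related arbitration ran from 3 April 2024 to 26 March 2025, the deadline is extended by 357 days to 1 August 2028.
The other events in the timeline have no effect on the limitation period under the stated rules.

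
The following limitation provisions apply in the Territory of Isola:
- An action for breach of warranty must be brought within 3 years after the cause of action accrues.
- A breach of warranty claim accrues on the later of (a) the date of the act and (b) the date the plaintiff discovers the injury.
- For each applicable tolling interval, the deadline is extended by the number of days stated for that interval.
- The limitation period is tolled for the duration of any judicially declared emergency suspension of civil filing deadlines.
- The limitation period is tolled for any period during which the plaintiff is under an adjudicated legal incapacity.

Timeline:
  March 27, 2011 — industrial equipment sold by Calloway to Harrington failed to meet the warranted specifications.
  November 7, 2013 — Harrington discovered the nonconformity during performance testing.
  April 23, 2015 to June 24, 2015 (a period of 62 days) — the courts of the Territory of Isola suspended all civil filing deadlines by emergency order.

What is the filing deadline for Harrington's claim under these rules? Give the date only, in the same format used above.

January 8, 2017

The claim accrued on November 7, 2013 — the later of the March 27, 2011 act and the November 7, 2013 discovery.
3 years from November 7, 2013 is November 7, 2016.
The period was tolled for 62 days by the emergency suspension of filing deadlines (April 23, 2015 to June 24, 2015), pushing the deadline to January 8, 2017.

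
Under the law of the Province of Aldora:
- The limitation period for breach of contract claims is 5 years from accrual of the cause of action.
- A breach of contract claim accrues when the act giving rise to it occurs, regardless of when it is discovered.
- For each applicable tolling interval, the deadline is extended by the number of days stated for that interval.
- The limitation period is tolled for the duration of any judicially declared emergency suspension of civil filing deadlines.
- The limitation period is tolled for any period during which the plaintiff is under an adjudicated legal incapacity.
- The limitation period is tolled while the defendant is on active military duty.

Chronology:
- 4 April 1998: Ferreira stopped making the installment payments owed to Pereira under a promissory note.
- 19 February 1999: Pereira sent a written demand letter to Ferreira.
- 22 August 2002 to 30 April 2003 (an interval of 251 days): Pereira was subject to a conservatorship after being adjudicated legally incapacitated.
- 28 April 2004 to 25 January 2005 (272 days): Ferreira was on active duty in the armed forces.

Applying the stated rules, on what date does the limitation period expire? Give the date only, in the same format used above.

The claim accrued on 4 April 1998, when the wrongful act occurred.
5 years from 4 April 1998 is 4 April 2003.
The period was tolled for 251 days by the plaintiff's legal incapacity (22 August 2002 to 30 April 2003), pushing the deadline to 11 December 2003.
The defendant's active military service from 28 April 2004 to 25 January 2005 began after the period had already run on 11 December 2003, so it has no tolling effect.
None of the other events listed affects the running of the period under the stated rules.

11 December 2003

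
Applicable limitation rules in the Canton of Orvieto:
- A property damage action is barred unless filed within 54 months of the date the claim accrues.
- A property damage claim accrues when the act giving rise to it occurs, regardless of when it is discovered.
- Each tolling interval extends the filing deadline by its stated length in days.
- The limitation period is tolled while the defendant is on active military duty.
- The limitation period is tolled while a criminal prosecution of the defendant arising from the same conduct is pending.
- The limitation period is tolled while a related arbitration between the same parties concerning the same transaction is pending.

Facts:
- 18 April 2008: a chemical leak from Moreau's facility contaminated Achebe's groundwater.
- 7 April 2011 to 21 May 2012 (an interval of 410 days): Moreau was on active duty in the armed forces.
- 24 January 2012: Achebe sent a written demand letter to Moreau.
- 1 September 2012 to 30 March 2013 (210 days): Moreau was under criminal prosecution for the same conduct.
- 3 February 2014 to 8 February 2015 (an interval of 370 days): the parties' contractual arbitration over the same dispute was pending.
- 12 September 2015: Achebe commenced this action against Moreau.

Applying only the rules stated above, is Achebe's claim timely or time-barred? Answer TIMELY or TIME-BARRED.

The claim accrued on 18 April 2008, the date of the act.
54 months from 18 April 2008 is 18 October 2012.
Because the defendant's active military service ran from 7 April 2011 to 21 May 2012, the deadline is extended by 410 days to 2 December 2013.
The pending criminal prosecution from 1 September 2012 to 30 March 2013 tolled the period for 210 days, extending the deadline to 30 June 2014.
Because the pending related arbitration ran from 3 February 2014 to 8 February 2015, the deadline is extended by 370 days to 5 July 2015.
None of the other events listed affects the running of the period under the stated rules.
The 12 September 2015 filing falls after the 5 July 2015 deadline; the claim is time-barred.

TIME-BARRED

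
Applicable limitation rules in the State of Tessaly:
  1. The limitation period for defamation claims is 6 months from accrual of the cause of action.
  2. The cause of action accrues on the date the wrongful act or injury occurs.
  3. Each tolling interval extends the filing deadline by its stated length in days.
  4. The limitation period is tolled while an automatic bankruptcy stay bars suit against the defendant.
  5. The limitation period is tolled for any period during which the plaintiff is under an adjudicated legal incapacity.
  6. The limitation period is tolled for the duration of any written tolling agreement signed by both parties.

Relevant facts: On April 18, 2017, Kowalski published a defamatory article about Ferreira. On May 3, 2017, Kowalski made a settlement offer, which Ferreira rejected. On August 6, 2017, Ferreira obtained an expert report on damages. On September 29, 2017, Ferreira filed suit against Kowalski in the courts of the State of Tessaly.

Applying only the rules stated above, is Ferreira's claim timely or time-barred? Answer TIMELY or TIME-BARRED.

TIMELY

The limitation period began to run on April 18, 2017.
6 months from April 18, 2017 is October 18, 2017.
None of the other events listed affects the running of the period under the stated rules.
Ferreira filed on September 29, 2017, before the October 18, 2017 deadline, so the action is timely.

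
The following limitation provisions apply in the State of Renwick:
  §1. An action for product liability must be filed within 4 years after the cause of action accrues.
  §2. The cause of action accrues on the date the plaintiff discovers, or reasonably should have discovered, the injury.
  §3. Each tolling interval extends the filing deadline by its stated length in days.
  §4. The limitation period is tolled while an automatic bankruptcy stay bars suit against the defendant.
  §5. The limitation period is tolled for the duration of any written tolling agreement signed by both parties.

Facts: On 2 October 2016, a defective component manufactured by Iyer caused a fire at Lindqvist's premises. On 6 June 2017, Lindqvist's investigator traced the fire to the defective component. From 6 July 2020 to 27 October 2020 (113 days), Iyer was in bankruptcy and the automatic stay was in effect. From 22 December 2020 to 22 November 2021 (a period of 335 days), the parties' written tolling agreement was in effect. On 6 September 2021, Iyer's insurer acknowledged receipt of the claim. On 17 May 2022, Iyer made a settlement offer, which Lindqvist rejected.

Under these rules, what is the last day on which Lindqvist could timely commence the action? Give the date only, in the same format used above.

28 August 2022

Accrual is tied to discovery, so the period began on 6 June 2017 rather than on 2 October 2016 when the act occurred.
Adding the 4 years base period to 6 June 2017 gives a deadline of 6 June 2021, before any tolling.
Because the automatic bankruptcy stay ran from 6 July 2020 to 27 October 2020, the deadline is extended by 113 days to 27 September 2021.
The period was tolled for 335 days by the written tolling agreement (22 December 2020 to 22 November 2021), pushing the deadline to 28 August 2022.
None of the other events listed affects the running of the period under the stated rules.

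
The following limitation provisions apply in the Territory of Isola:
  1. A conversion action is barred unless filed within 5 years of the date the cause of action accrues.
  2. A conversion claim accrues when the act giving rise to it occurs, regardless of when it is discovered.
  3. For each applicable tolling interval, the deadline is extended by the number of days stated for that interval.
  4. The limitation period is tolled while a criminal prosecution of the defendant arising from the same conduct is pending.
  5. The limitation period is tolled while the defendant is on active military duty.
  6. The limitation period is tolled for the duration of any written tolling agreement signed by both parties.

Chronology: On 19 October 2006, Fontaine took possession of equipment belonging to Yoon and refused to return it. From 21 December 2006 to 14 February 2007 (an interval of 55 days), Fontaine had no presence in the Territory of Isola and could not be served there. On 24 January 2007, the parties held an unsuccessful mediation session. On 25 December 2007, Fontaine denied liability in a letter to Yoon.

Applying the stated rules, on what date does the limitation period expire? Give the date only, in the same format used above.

19 October 2011

The claim accrued on 19 October 2006, when the wrongful act occurred.
5 years from 19 October 2006 is 19 October 2011.
Although the defendant's absence ran from 21 December 2006 to 14 February 2007, the stated rules do not make that a tolling event, so it is disregarded.
None of the other events listed affects the running of the period under the stated rules.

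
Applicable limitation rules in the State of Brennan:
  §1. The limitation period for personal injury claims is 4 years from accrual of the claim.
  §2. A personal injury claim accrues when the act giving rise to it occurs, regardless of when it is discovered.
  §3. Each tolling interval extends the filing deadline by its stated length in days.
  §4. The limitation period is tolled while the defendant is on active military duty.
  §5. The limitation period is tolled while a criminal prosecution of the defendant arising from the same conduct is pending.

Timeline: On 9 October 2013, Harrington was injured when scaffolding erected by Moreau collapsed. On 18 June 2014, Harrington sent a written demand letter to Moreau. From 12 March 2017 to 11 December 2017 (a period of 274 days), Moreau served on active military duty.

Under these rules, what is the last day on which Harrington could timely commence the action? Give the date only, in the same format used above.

10 July 2018

The claim accrued on 9 October 2013, the date of the act.
Adding the 4 years base period to 9 October 2013 gives a deadline of 9 October 2017, before any tolling.
The period was tolled for 274 days by the defendant's active military service (12 March 2017 to 11 December 2017), pushing the deadline to 10 July 2018.
Nothing else in the chronology tolls or restarts the period.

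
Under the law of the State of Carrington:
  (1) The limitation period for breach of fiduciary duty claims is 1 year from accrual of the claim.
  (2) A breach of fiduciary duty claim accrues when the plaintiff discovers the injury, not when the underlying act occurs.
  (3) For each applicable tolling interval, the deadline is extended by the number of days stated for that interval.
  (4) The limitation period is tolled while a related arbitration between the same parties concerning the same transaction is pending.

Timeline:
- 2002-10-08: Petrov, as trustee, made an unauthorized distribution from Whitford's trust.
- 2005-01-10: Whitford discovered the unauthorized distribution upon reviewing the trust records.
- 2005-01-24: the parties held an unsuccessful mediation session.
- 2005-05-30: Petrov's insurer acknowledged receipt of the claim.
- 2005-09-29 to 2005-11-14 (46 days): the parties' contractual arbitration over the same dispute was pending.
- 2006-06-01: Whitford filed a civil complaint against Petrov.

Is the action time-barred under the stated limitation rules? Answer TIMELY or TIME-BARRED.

Accrual is tied to discovery, so the period began on 2005-01-10 rather than on 2002-10-08 when the act occurred.
The untolled deadline — 1 year after 2005-01-10 — is 2006-01-10.
The period was tolled for 46 days by the pending related arbitration (2005-09-29 to 2005-11-14), pushing the deadline to 2006-02-25.
None of the other events listed affects the running of the period under the stated rules.
Filing on 2006-06-01 missed the 2006-02-25 deadline — the action is time-barred.

TIME-BARRED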